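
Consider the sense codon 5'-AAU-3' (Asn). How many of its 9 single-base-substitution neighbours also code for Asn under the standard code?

Position 1: none → 0 synonymous.
Position 2: none → 0 synonymous.
Position 3: AAC → 1 synonymous.
Total: 0 + 0 + 1 = 1.

1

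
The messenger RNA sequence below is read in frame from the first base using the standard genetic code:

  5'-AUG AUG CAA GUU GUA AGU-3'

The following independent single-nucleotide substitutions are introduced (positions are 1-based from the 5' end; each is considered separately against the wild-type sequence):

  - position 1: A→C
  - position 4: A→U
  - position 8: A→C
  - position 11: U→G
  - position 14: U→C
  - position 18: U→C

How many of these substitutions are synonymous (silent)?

1

Codon 1: AUG (Met) → CUG (Leu) — missense.
Codon 2: AUG (Met) → UUG (Leu) — missense.
Codon 3: CAA (Gln) → CCA (Pro) — missense.
Codon 4: GUU (Val) → GGU (Gly) — missense.
Codon 5: GUA (Val) → GCA (Ala) — missense.
Codon 6: AGU (Ser) → AGC (Ser) — synonymous.
Synonymous: 1 of 6.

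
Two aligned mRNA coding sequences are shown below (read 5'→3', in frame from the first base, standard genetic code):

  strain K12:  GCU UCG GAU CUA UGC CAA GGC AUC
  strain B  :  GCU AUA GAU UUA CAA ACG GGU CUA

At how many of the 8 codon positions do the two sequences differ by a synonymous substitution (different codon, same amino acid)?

Codon 1: GCU Ala / GCU Ala — identical.
Codon 2: UCG Ser / AUA Ile — nonsynonymous.
Codon 3: GAU Asp / GAU Asp — identical.
Codon 4: CUA Leu / UUA Leu — synonymous.
Codon 5: UGC Cys / CAA Gln — nonsynonymous.
Codon 6: CAA Gln / ACG Thr — nonsynonymous.
Codon 7: GGC Gly / GGU Gly — synonymous.
Codon 8: AUC Ile / CUA Leu — nonsynonymous.
Synonymous differences: 2.

2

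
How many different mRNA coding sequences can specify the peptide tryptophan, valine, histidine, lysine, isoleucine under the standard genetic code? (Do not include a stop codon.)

Trp: 1 codon.
Val: 4 codons.
His: 2 codons.
Lys: 2 codons.
Ile: 3 codons.
1 × 4 × 2 × 2 × 3 = 48.

48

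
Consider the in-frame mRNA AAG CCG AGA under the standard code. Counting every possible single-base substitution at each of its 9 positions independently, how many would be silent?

6

Codon 1 (AAG, Lys): 1 synonymous substitution.
Codon 2 (CCG, Pro): 3 synonymous substitutions.
Codon 3 (AGA, Arg): 2 synonymous substitutions.
Total: 1 + 3 + 2 = 6.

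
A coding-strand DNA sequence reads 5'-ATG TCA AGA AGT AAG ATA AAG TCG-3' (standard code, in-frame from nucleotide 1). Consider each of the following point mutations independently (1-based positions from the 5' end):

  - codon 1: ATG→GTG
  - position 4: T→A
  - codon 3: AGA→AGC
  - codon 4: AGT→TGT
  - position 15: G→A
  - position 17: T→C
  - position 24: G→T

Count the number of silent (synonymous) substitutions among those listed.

Codon 1: ATG (Met) → GTG (Val) — missense.
Codon 2: TCA (Ser) → ACA (Thr) — missense.
Codon 3: AGA (Arg) → AGC (Ser) — missense.
Codon 4: AGT (Ser) → TGT (Cys) — missense.
Codon 5: AAG (Lys) → AAA (Lys) — synonymous.
Codon 6: ATA (Ile) → ACA (Thr) — missense.
Codon 8: TCG (Ser) → TCT (Ser) — synonymous.
Synonymous: 2 of 7.

2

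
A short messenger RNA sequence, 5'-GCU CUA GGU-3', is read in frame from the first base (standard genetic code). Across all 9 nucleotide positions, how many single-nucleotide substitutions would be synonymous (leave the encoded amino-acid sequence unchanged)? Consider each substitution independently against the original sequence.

Codon 1 (GCU, Ala): 3 synonymous substitutions.
Codon 2 (CUA, Leu): 4 synonymous substitutions.
Codon 3 (GGU, Gly): 3 synonymous substitutions.
Total: 3 + 4 + 3 = 10.

10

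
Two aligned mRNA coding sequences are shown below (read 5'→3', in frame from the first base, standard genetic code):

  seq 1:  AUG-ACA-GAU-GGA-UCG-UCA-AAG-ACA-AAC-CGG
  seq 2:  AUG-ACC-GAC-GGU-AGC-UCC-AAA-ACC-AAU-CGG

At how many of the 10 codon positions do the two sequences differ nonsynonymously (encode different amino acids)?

0

Codon 1: AUG Met / AUG Met — identical.
Codon 2: ACA Thr / ACC Thr — synonymous.
Codon 3: GAU Asp / GAC Asp — synonymous.
Codon 4: GGA Gly / GGU Gly — synonymous.
Codon 5: UCG Ser / AGC Ser — synonymous.
Codon 6: UCA Ser / UCC Ser — synonymous.
Codon 7: AAG Lys / AAA Lys — synonymous.
Codon 8: ACA Thr / ACC Thr — synonymous.
Codon 9: AAC Asn / AAU Asn — synonymous.
Codon 10: CGG Arg / CGG Arg — identical.
Nonsynonymous differences: 0.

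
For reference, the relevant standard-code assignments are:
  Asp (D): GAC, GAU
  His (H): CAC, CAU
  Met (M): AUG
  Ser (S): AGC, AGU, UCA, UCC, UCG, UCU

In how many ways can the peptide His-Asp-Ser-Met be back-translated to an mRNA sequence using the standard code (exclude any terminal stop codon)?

His: 2 codons.
Asp: 2 codons.
Ser: 6 codons.
Met: 1 codon.
2 × 2 × 6 × 1 = 24.

24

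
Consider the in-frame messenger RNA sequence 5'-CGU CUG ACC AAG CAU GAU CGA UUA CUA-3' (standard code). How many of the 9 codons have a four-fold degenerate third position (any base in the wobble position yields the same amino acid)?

5

Codon 1 CGU (Arg): third position 4-fold.
Codon 2 CUG (Leu): third position 4-fold.
Codon 3 ACC (Thr): third position 4-fold.
Codon 4 AAG (Lys): third position 2-fold.
Codon 5 CAU (His): third position 2-fold.
Codon 6 GAU (Asp): third position 2-fold.
Codon 7 CGA (Arg): third position 4-fold.
Codon 8 UUA (Leu): third position 2-fold.
Codon 9 CUA (Leu): third position 4-fold.
Four-fold degenerate third positions: 5.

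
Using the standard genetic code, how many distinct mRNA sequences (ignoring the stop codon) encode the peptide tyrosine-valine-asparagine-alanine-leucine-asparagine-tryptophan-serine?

4608

Tyr: 2 codons.
Val: 4 codons.
Asn: 2 codons.
Ala: 4 codons.
Leu: 6 codons.
Asn: 2 codons.
Trp: 1 codon.
Ser: 6 codons.
2 × 4 × 2 × 4 × 6 × 2 × 1 × 6 = 4608.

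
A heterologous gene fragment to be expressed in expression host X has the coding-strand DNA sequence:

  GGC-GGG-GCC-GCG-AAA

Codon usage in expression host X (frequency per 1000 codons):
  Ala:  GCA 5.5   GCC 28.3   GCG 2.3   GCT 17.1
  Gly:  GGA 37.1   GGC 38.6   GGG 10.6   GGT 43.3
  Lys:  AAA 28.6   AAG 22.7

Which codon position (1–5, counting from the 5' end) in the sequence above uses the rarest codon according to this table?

Codon 1 GGC (Gly): 38.6 per 1000.
Codon 2 GGG (Gly): 10.6 per 1000.
Codon 3 GCC (Ala): 28.3 per 1000.
Codon 4 GCG (Ala): 2.3 per 1000.
Codon 5 AAA (Lys): 28.6 per 1000.
Lowest frequency is 2.3 at codon 4.

4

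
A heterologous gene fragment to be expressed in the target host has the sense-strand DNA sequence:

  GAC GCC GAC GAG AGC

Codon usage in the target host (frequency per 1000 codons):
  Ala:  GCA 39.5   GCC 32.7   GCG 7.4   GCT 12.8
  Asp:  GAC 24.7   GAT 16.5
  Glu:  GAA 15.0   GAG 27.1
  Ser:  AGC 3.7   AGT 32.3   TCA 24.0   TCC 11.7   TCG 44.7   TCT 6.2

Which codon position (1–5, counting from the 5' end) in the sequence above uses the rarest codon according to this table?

Codon 1 GAC (Asp): 24.7 per 1000.
Codon 2 GCC (Ala): 32.7 per 1000.
Codon 3 GAC (Asp): 24.7 per 1000.
Codon 4 GAG (Glu): 27.1 per 1000.
Codon 5 AGC (Ser): 3.7 per 1000.
Lowest frequency is 3.7 at codon 5.

5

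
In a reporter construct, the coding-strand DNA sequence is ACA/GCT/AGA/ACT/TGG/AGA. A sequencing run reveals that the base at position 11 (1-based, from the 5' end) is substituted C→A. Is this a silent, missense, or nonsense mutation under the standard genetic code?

missense

Position 11 falls in codon 4: ACT → Thr.
After the substitution the codon is AAT → Asn.
Thr ≠ Asn, so this is a missense mutation.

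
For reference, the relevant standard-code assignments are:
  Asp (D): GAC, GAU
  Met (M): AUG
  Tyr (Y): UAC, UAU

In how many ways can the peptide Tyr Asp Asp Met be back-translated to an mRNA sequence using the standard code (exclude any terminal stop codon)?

8

Tyr: 2 codons.
Asp: 2 codons.
Asp: 2 codons.
Met: 1 codon.
2 × 2 × 2 × 1 = 8.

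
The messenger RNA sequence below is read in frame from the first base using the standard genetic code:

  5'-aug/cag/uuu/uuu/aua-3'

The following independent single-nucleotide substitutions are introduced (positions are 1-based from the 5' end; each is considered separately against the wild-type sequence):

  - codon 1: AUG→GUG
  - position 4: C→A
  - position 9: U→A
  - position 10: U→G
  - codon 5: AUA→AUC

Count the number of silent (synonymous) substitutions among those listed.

Codon 1: AUG (Met) → GUG (Val) — missense.
Codon 2: CAG (Gln) → AAG (Lys) — missense.
Codon 3: UUU (Phe) → UUA (Leu) — missense.
Codon 4: UUU (Phe) → GUU (Val) — missense.
Codon 5: AUA (Ile) → AUC (Ile) — synonymous.
Synonymous: 1 of 5.

1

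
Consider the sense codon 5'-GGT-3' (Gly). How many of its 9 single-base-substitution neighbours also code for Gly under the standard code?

Position 1: none → 0 synonymous.
Position 2: none → 0 synonymous.
Position 3: GGC, GGA, GGG → 3 synonymous.
Total: 0 + 0 + 3 = 3.

3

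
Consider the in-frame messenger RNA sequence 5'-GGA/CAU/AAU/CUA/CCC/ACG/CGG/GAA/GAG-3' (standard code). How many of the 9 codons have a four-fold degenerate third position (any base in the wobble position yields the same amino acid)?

5

Codon 1 GGA (Gly): third position 4-fold.
Codon 2 CAU (His): third position 2-fold.
Codon 3 AAU (Asn): third position 2-fold.
Codon 4 CUA (Leu): third position 4-fold.
Codon 5 CCC (Pro): third position 4-fold.
Codon 6 ACG (Thr): third position 4-fold.
Codon 7 CGG (Arg): third position 4-fold.
Codon 8 GAA (Glu): third position 2-fold.
Codon 9 GAG (Glu): third position 2-fold.
Four-fold degenerate third positions: 5.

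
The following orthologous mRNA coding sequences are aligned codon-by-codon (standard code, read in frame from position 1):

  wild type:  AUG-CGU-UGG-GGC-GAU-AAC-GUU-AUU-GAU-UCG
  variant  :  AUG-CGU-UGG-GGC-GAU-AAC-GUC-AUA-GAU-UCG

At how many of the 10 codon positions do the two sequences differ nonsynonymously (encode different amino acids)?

Codon 1: AUG Met / AUG Met — identical.
Codon 2: CGU Arg / CGU Arg — identical.
Codon 3: UGG Trp / UGG Trp — identical.
Codon 4: GGC Gly / GGC Gly — identical.
Codon 5: GAU Asp / GAU Asp — identical.
Codon 6: AAC Asn / AAC Asn — identical.
Codon 7: GUU Val / GUC Val — synonymous.
Codon 8: AUU Ile / AUA Ile — synonymous.
Codon 9: GAU Asp / GAU Asp — identical.
Codon 10: UCG Ser / UCG Ser — identical.
Nonsynonymous differences: 0.

0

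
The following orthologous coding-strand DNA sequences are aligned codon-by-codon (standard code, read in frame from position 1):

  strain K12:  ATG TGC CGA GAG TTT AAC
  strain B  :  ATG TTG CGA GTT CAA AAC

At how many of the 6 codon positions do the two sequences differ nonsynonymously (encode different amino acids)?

Codon 1: ATG Met / ATG Met — identical.
Codon 2: TGC Cys / TTG Leu — nonsynonymous.
Codon 3: CGA Arg / CGA Arg — identical.
Codon 4: GAG Glu / GTT Val — nonsynonymous.
Codon 5: TTT Phe / CAA Gln — nonsynonymous.
Codon 6: AAC Asn / AAC Asn — identical.
Nonsynonymous differences: 3.

3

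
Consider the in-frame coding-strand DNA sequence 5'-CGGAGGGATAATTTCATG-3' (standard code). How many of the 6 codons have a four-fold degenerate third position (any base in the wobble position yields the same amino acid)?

Codon 1 CGG (Arg): third position 4-fold.
Codon 2 AGG (Arg): third position 2-fold.
Codon 3 GAT (Asp): third position 2-fold.
Codon 4 AAT (Asn): third position 2-fold.
Codon 5 TTC (Phe): third position 2-fold.
Codon 6 ATG (Met): third position 1-fold.
Four-fold degenerate third positions: 1.

1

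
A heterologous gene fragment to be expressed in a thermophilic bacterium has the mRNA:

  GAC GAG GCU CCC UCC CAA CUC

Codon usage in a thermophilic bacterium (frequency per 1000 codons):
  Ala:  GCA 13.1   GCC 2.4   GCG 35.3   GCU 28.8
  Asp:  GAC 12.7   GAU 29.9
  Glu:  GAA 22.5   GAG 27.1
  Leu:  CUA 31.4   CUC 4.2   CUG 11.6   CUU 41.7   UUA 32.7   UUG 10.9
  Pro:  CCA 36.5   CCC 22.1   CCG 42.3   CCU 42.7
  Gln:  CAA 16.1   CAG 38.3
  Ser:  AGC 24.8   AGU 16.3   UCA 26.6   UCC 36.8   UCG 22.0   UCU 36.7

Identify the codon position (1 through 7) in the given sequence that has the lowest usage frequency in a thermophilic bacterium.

7

Codon 1 GAC (Asp): 12.7 per 1000.
Codon 2 GAG (Glu): 27.1 per 1000.
Codon 3 GCU (Ala): 28.8 per 1000.
Codon 4 CCC (Pro): 22.1 per 1000.
Codon 5 UCC (Ser): 36.8 per 1000.
Codon 6 CAA (Gln): 16.1 per 1000.
Codon 7 CUC (Leu): 4.2 per 1000.
Lowest frequency is 4.2 at codon 7.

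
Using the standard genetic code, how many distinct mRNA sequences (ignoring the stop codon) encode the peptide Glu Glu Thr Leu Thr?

384

Glu: 2 codons.
Glu: 2 codons.
Thr: 4 codons.
Leu: 6 codons.
Thr: 4 codons.
2 × 2 × 4 × 6 × 4 = 384.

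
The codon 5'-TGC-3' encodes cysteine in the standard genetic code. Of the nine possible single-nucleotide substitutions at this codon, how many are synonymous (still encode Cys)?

Position 1: none → 0 synonymous.
Position 2: none → 0 synonymous.
Position 3: TGT → 1 synonymous.
Total: 0 + 0 + 1 = 1.

1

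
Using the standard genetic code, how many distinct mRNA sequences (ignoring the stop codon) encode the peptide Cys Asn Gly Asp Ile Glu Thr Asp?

Cys: 2 codons.
Asn: 2 codons.
Gly: 4 codons.
Asp: 2 codons.
Ile: 3 codons.
Glu: 2 codons.
Thr: 4 codons.
Asp: 2 codons.
2 × 2 × 4 × 2 × 3 × 2 × 4 × 2 = 1536.

1536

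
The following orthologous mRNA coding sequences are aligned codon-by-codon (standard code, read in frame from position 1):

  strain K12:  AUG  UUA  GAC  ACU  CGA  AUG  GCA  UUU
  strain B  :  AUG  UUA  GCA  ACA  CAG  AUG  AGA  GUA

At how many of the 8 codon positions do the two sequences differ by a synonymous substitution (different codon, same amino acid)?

1

Codon 1: AUG Met / AUG Met — identical.
Codon 2: UUA Leu / UUA Leu — identical.
Codon 3: GAC Asp / GCA Ala — nonsynonymous.
Codon 4: ACU Thr / ACA Thr — synonymous.
Codon 5: CGA Arg / CAG Gln — nonsynonymous.
Codon 6: AUG Met / AUG Met — identical.
Codon 7: GCA Ala / AGA Arg — nonsynonymous.
Codon 8: UUU Phe / GUA Val — nonsynonymous.
Synonymous differences: 1.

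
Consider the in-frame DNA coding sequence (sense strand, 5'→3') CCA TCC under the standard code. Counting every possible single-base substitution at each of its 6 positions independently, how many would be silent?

Codon 1 (CCA, Pro): 3 synonymous substitutions.
Codon 2 (TCC, Ser): 3 synonymous substitutions.
Total: 3 + 3 = 6.

6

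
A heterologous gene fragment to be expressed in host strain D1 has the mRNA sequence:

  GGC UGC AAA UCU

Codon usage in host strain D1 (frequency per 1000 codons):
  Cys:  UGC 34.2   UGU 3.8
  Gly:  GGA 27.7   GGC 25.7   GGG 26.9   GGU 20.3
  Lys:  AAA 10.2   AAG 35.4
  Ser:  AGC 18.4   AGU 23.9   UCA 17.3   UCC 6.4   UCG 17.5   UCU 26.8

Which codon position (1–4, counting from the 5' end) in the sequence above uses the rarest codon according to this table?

Codon 1 GGC (Gly): 25.7 per 1000.
Codon 2 UGC (Cys): 34.2 per 1000.
Codon 3 AAA (Lys): 10.2 per 1000.
Codon 4 UCU (Ser): 26.8 per 1000.
Lowest frequency is 10.2 at codon 3.

3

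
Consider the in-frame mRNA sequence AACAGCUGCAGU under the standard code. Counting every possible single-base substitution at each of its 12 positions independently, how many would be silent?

4

Codon 1 (AAC, Asn): 1 synonymous substitution.
Codon 2 (AGC, Ser): 1 synonymous substitution.
Codon 3 (UGC, Cys): 1 synonymous substitution.
Codon 4 (AGU, Ser): 1 synonymous substitution.
Total: 1 + 1 + 1 + 1 = 4.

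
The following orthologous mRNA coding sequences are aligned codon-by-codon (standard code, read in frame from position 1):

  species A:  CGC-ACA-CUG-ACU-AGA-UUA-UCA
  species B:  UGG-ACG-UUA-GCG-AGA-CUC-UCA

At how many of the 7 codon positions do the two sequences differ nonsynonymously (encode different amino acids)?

Codon 1: CGC Arg / UGG Trp — nonsynonymous.
Codon 2: ACA Thr / ACG Thr — synonymous.
Codon 3: CUG Leu / UUA Leu — synonymous.
Codon 4: ACU Thr / GCG Ala — nonsynonymous.
Codon 5: AGA Arg / AGA Arg — identical.
Codon 6: UUA Leu / CUC Leu — synonymous.
Codon 7: UCA Ser / UCA Ser — identical.
Nonsynonymous differences: 2.

2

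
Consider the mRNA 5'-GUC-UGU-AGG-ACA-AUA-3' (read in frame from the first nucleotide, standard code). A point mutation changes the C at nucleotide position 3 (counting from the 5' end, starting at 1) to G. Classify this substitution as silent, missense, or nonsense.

silent

Position 3 falls in codon 1: GUC → Val.
After the substitution the codon is GUG → Val.
Both encode Val, so the change is synonymous.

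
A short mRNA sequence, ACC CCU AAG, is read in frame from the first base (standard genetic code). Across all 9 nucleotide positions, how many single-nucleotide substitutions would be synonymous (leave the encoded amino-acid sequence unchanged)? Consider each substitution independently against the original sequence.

7

Codon 1 (ACC, Thr): 3 synonymous substitutions.
Codon 2 (CCU, Pro): 3 synonymous substitutions.
Codon 3 (AAG, Lys): 1 synonymous substitution.
Total: 3 + 3 + 1 = 7.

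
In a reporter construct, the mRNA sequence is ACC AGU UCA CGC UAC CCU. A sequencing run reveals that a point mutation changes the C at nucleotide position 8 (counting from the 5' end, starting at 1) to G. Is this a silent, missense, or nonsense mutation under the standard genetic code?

nonsense

Position 8 falls in codon 3: UCA → Ser.
After the substitution the codon is UGA → Stop.
The new codon is a stop codon, so this is a nonsense mutation.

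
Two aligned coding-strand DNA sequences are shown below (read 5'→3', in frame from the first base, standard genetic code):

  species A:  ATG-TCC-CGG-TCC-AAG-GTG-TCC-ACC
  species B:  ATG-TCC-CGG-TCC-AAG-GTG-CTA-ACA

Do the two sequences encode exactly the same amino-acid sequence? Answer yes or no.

no

Codon 1: ATG Met / ATG Met — identical.
Codon 2: TCC Ser / TCC Ser — identical.
Codon 3: CGG Arg / CGG Arg — identical.
Codon 4: TCC Ser / TCC Ser — identical.
Codon 5: AAG Lys / AAG Lys — identical.
Codon 6: GTG Val / GTG Val — identical.
Codon 7: TCC Ser / CTA Leu — nonsynonymous.
Codon 8: ACC Thr / ACA Thr — synonymous.
Nonsynonymous differences: 1 → different protein.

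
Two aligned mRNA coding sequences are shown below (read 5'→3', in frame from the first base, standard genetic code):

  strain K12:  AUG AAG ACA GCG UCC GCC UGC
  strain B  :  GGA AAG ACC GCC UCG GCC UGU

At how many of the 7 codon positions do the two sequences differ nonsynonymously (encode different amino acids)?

Codon 1: AUG Met / GGA Gly — nonsynonymous.
Codon 2: AAG Lys / AAG Lys — identical.
Codon 3: ACA Thr / ACC Thr — synonymous.
Codon 4: GCG Ala / GCC Ala — synonymous.
Codon 5: UCC Ser / UCG Ser — synonymous.
Codon 6: GCC Ala / GCC Ala — identical.
Codon 7: UGC Cys / UGU Cys — synonymous.
Nonsynonymous differences: 1.

1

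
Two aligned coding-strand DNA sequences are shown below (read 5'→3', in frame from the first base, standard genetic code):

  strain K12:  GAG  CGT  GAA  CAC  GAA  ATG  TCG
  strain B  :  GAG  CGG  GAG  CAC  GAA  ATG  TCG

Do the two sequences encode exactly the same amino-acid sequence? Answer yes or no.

yes

Codon 1: GAG Glu / GAG Glu — identical.
Codon 2: CGT Arg / CGG Arg — synonymous.
Codon 3: GAA Glu / GAG Glu — synonymous.
Codon 4: CAC His / CAC His — identical.
Codon 5: GAA Glu / GAA Glu — identical.
Codon 6: ATG Met / ATG Met — identical.
Codon 7: TCG Ser / TCG Ser — identical.
Nonsynonymous differences: 0 → same protein.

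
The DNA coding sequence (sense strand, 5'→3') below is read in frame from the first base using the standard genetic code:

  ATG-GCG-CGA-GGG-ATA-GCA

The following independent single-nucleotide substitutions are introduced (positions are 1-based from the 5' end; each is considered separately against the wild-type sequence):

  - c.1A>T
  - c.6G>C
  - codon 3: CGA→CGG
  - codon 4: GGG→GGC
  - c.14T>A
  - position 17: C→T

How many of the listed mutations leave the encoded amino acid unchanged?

Codon 1: ATG (Met) → TTG (Leu) — missense.
Codon 2: GCG (Ala) → GCC (Ala) — synonymous.
Codon 3: CGA (Arg) → CGG (Arg) — synonymous.
Codon 4: GGG (Gly) → GGC (Gly) — synonymous.
Codon 5: ATA (Ile) → AAA (Lys) — missense.
Codon 6: GCA (Ala) → GTA (Val) — missense.
Synonymous: 3 of 6.

3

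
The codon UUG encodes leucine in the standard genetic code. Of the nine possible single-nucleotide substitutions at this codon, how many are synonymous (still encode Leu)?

2

Position 1: CUG → 1 synonymous.
Position 2: none → 0 synonymous.
Position 3: UUA → 1 synonymous.
Total: 1 + 0 + 1 = 2.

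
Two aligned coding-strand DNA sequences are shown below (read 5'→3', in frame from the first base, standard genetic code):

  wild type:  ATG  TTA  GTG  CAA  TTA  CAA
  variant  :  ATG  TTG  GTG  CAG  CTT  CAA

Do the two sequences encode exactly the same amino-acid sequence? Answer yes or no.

yes

Codon 1: ATG Met / ATG Met — identical.
Codon 2: TTA Leu / TTG Leu — synonymous.
Codon 3: GTG Val / GTG Val — identical.
Codon 4: CAA Gln / CAG Gln — synonymous.
Codon 5: TTA Leu / CTT Leu — synonymous.
Codon 6: CAA Gln / CAA Gln — identical.
Nonsynonymous differences: 0 → same protein.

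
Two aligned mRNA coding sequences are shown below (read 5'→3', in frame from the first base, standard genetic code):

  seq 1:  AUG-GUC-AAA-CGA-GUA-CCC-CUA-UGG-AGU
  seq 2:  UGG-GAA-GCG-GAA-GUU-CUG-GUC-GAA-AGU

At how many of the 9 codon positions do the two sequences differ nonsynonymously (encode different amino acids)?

Codon 1: AUG Met / UGG Trp — nonsynonymous.
Codon 2: GUC Val / GAA Glu — nonsynonymous.
Codon 3: AAA Lys / GCG Ala — nonsynonymous.
Codon 4: CGA Arg / GAA Glu — nonsynonymous.
Codon 5: GUA Val / GUU Val — synonymous.
Codon 6: CCC Pro / CUG Leu — nonsynonymous.
Codon 7: CUA Leu / GUC Val — nonsynonymous.
Codon 8: UGG Trp / GAA Glu — nonsynonymous.
Codon 9: AGU Ser / AGU Ser — identical.
Nonsynonymous differences: 7.

7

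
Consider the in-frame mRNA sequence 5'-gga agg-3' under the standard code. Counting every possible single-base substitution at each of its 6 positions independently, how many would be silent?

Codon 1 (GGA, Gly): 3 synonymous substitutions.
Codon 2 (AGG, Arg): 2 synonymous substitutions.
Total: 3 + 2 = 5.

5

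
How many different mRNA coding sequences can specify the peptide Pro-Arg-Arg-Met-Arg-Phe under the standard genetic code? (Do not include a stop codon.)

Pro: 4 codons.
Arg: 6 codons.
Arg: 6 codons.
Met: 1 codon.
Arg: 6 codons.
Phe: 2 codons.
4 × 6 × 6 × 1 × 6 × 2 = 1728.

1728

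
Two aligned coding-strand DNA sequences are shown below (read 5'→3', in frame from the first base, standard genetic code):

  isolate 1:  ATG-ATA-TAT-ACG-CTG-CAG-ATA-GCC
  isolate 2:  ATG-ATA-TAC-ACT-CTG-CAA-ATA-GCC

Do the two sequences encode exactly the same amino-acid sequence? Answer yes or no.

yes

Codon 1: ATG Met / ATG Met — identical.
Codon 2: ATA Ile / ATA Ile — identical.
Codon 3: TAT Tyr / TAC Tyr — synonymous.
Codon 4: ACG Thr / ACT Thr — synonymous.
Codon 5: CTG Leu / CTG Leu — identical.
Codon 6: CAG Gln / CAA Gln — synonymous.
Codon 7: ATA Ile / ATA Ile — identical.
Codon 8: GCC Ala / GCC Ala — identical.
Nonsynonymous differences: 0 → same protein.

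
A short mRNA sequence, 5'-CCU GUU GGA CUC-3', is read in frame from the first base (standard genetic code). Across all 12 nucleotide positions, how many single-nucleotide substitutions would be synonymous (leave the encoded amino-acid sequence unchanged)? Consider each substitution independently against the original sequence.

12

Codon 1 (CCU, Pro): 3 synonymous substitutions.
Codon 2 (GUU, Val): 3 synonymous substitutions.
Codon 3 (GGA, Gly): 3 synonymous substitutions.
Codon 4 (CUC, Leu): 3 synonymous substitutions.
Total: 3 + 3 + 3 + 3 = 12.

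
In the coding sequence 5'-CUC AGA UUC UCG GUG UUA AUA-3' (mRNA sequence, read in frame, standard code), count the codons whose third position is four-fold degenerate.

Codon 1 CUC (Leu): third position 4-fold.
Codon 2 AGA (Arg): third position 2-fold.
Codon 3 UUC (Phe): third position 2-fold.
Codon 4 UCG (Ser): third position 4-fold.
Codon 5 GUG (Val): third position 4-fold.
Codon 6 UUA (Leu): third position 2-fold.
Codon 7 AUA (Ile): third position 3-fold.
Four-fold degenerate third positions: 3.

3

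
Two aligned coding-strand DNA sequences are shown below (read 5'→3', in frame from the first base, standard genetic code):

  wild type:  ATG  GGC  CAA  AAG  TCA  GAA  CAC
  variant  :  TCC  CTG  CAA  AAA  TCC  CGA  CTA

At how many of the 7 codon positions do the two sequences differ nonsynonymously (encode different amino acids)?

4

Codon 1: ATG Met / TCC Ser — nonsynonymous.
Codon 2: GGC Gly / CTG Leu — nonsynonymous.
Codon 3: CAA Gln / CAA Gln — identical.
Codon 4: AAG Lys / AAA Lys — synonymous.
Codon 5: TCA Ser / TCC Ser — synonymous.
Codon 6: GAA Glu / CGA Arg — nonsynonymous.
Codon 7: CAC His / CTA Leu — nonsynonymous.
Nonsynonymous differences: 4.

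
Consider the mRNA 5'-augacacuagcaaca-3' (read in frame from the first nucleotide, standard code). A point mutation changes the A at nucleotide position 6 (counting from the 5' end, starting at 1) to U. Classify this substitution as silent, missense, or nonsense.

Position 6 falls in codon 2: ACA → Thr.
After the substitution the codon is ACU → Thr.
Both encode Thr, so the change is synonymous.

silent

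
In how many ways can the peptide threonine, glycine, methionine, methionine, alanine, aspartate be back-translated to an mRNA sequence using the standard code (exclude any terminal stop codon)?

128

Thr: 4 codons.
Gly: 4 codons.
Met: 1 codon.
Met: 1 codon.
Ala: 4 codons.
Asp: 2 codons.
4 × 4 × 1 × 1 × 4 × 2 = 128.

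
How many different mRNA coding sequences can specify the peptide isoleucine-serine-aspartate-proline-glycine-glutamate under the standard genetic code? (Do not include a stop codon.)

Ile: 3 codons.
Ser: 6 codons.
Asp: 2 codons.
Pro: 4 codons.
Gly: 4 codons.
Glu: 2 codons.
3 × 6 × 2 × 4 × 4 × 2 = 1152.

1152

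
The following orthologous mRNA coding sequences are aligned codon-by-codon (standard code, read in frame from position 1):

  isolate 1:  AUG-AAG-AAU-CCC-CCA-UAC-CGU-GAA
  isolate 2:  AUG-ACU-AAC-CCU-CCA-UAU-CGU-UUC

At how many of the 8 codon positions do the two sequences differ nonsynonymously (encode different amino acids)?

Codon 1: AUG Met / AUG Met — identical.
Codon 2: AAG Lys / ACU Thr — nonsynonymous.
Codon 3: AAU Asn / AAC Asn — synonymous.
Codon 4: CCC Pro / CCU Pro — synonymous.
Codon 5: CCA Pro / CCA Pro — identical.
Codon 6: UAC Tyr / UAU Tyr — synonymous.
Codon 7: CGU Arg / CGU Arg — identical.
Codon 8: GAA Glu / UUC Phe — nonsynonymous.
Nonsynonymous differences: 2.

2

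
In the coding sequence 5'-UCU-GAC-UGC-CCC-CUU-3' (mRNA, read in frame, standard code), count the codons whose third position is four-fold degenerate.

3

Codon 1 UCU (Ser): third position 4-fold.
Codon 2 GAC (Asp): third position 2-fold.
Codon 3 UGC (Cys): third position 2-fold.
Codon 4 CCC (Pro): third position 4-fold.
Codon 5 CUU (Leu): third position 4-fold.
Four-fold degenerate third positions: 3.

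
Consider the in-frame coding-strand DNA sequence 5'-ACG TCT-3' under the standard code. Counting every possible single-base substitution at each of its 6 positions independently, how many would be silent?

Codon 1 (ACG, Thr): 3 synonymous substitutions.
Codon 2 (TCT, Ser): 3 synonymous substitutions.
Total: 3 + 3 = 6.

6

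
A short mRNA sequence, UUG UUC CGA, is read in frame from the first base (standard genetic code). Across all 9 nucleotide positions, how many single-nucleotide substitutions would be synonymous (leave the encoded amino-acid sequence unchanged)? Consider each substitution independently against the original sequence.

7

Codon 1 (UUG, Leu): 2 synonymous substitutions.
Codon 2 (UUC, Phe): 1 synonymous substitution.
Codon 3 (CGA, Arg): 4 synonymous substitutions.
Total: 2 + 1 + 4 = 7.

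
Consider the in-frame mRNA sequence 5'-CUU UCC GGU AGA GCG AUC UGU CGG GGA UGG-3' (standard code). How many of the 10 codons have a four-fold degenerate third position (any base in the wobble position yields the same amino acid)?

6

Codon 1 CUU (Leu): third position 4-fold.
Codon 2 UCC (Ser): third position 4-fold.
Codon 3 GGU (Gly): third position 4-fold.
Codon 4 AGA (Arg): third position 2-fold.
Codon 5 GCG (Ala): third position 4-fold.
Codon 6 AUC (Ile): third position 3-fold.
Codon 7 UGU (Cys): third position 2-fold.
Codon 8 CGG (Arg): third position 4-fold.
Codon 9 GGA (Gly): third position 4-fold.
Codon 10 UGG (Trp): third position 1-fold.
Four-fold degenerate third positions: 6.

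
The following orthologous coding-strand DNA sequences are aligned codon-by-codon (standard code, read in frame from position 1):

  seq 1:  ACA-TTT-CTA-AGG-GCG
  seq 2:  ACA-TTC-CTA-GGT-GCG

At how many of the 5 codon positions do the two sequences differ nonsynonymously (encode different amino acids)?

1

Codon 1: ACA Thr / ACA Thr — identical.
Codon 2: TTT Phe / TTC Phe — synonymous.
Codon 3: CTA Leu / CTA Leu — identical.
Codon 4: AGG Arg / GGT Gly — nonsynonymous.
Codon 5: GCG Ala / GCG Ala — identical.
Nonsynonymous differences: 1.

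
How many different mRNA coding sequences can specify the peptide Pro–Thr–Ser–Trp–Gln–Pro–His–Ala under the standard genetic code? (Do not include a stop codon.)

6144

Pro: 4 codons.
Thr: 4 codons.
Ser: 6 codons.
Trp: 1 codon.
Gln: 2 codons.
Pro: 4 codons.
His: 2 codons.
Ala: 4 codons.
4 × 4 × 6 × 1 × 2 × 4 × 2 × 4 = 6144.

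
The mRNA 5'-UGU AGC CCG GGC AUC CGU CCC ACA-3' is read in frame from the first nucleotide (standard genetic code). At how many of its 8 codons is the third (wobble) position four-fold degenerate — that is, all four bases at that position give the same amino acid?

Codon 1 UGU (Cys): third position 2-fold.
Codon 2 AGC (Ser): third position 2-fold.
Codon 3 CCG (Pro): third position 4-fold.
Codon 4 GGC (Gly): third position 4-fold.
Codon 5 AUC (Ile): third position 3-fold.
Codon 6 CGU (Arg): third position 4-fold.
Codon 7 CCC (Pro): third position 4-fold.
Codon 8 ACA (Thr): third position 4-fold.
Four-fold degenerate third positions: 5.

5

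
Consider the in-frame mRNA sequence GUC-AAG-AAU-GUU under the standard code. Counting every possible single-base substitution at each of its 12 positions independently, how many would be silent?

8

Codon 1 (GUC, Val): 3 synonymous substitutions.
Codon 2 (AAG, Lys): 1 synonymous substitution.
Codon 3 (AAU, Asn): 1 synonymous substitution.
Codon 4 (GUU, Val): 3 synonymous substitutions.
Total: 3 + 1 + 1 + 3 = 8.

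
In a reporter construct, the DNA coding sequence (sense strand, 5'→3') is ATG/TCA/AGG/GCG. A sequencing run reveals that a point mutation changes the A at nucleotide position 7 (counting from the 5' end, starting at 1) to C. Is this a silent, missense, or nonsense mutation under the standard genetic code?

silent

Position 7 falls in codon 3: AGG → Arg.
After the substitution the codon is CGG → Arg.
Both encode Arg, so the change is synonymous.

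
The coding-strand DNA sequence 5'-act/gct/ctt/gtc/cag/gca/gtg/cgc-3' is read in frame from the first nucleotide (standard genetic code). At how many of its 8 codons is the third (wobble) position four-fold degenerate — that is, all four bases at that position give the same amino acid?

7

Codon 1 ACT (Thr): third position 4-fold.
Codon 2 GCT (Ala): third position 4-fold.
Codon 3 CTT (Leu): third position 4-fold.
Codon 4 GTC (Val): third position 4-fold.
Codon 5 CAG (Gln): third position 2-fold.
Codon 6 GCA (Ala): third position 4-fold.
Codon 7 GTG (Val): third position 4-fold.
Codon 8 CGC (Arg): third position 4-fold.
Four-fold degenerate third positions: 7.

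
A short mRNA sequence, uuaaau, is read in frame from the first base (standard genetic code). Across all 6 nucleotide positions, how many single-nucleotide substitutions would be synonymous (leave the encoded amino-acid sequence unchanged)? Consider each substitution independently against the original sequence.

Codon 1 (UUA, Leu): 2 synonymous substitutions.
Codon 2 (AAU, Asn): 1 synonymous substitution.
Total: 2 + 1 = 3.

3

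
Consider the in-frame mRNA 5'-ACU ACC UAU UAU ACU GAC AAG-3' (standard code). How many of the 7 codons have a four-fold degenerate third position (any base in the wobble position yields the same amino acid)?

Codon 1 ACU (Thr): third position 4-fold.
Codon 2 ACC (Thr): third position 4-fold.
Codon 3 UAU (Tyr): third position 2-fold.
Codon 4 UAU (Tyr): third position 2-fold.
Codon 5 ACU (Thr): third position 4-fold.
Codon 6 GAC (Asp): third position 2-fold.
Codon 7 AAG (Lys): third position 2-fold.
Four-fold degenerate third positions: 3.

3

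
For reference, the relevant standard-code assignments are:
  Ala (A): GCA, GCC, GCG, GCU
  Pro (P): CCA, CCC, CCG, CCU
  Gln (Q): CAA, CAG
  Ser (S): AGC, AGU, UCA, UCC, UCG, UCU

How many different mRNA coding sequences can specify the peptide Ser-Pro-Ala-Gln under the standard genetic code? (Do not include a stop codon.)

192

Ser: 6 codons.
Pro: 4 codons.
Ala: 4 codons.
Gln: 2 codons.
6 × 4 × 4 × 2 = 192.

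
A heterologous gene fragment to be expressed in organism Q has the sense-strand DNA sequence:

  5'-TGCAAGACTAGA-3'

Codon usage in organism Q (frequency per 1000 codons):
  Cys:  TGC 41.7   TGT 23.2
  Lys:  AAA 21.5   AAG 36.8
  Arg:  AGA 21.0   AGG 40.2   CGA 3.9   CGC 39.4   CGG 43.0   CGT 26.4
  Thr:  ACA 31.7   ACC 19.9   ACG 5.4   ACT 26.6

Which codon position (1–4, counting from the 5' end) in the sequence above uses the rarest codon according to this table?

4

Codon 1 TGC (Cys): 41.7 per 1000.
Codon 2 AAG (Lys): 36.8 per 1000.
Codon 3 ACT (Thr): 26.6 per 1000.
Codon 4 AGA (Arg): 21.0 per 1000.
Lowest frequency is 21.0 at codon 4.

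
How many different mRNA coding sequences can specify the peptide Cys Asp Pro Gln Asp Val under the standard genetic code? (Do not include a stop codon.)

256

Cys: 2 codons.
Asp: 2 codons.
Pro: 4 codons.
Gln: 2 codons.
Asp: 2 codons.
Val: 4 codons.
2 × 2 × 4 × 2 × 2 × 4 = 256.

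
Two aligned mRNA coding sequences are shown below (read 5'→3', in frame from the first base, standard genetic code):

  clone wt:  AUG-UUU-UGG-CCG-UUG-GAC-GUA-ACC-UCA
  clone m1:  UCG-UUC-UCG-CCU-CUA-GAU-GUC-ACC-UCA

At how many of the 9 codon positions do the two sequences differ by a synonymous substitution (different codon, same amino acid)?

Codon 1: AUG Met / UCG Ser — nonsynonymous.
Codon 2: UUU Phe / UUC Phe — synonymous.
Codon 3: UGG Trp / UCG Ser — nonsynonymous.
Codon 4: CCG Pro / CCU Pro — synonymous.
Codon 5: UUG Leu / CUA Leu — synonymous.
Codon 6: GAC Asp / GAU Asp — synonymous.
Codon 7: GUA Val / GUC Val — synonymous.
Codon 8: ACC Thr / ACC Thr — identical.
Codon 9: UCA Ser / UCA Ser — identical.
Synonymous differences: 5.

5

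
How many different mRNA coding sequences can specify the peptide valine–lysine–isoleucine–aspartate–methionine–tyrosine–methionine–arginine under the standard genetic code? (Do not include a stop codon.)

576

Val: 4 codons.
Lys: 2 codons.
Ile: 3 codons.
Asp: 2 codons.
Met: 1 codon.
Tyr: 2 codons.
Met: 1 codon.
Arg: 6 codons.
4 × 2 × 3 × 2 × 1 × 2 × 1 × 6 = 576.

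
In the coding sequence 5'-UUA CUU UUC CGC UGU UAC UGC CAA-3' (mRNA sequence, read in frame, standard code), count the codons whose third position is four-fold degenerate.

2

Codon 1 UUA (Leu): third position 2-fold.
Codon 2 CUU (Leu): third position 4-fold.
Codon 3 UUC (Phe): third position 2-fold.
Codon 4 CGC (Arg): third position 4-fold.
Codon 5 UGU (Cys): third position 2-fold.
Codon 6 UAC (Tyr): third position 2-fold.
Codon 7 UGC (Cys): third position 2-fold.
Codon 8 CAA (Gln): third position 2-fold.
Four-fold degenerate third positions: 2.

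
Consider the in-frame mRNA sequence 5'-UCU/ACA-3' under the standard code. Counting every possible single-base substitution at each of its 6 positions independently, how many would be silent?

6

Codon 1 (UCU, Ser): 3 synonymous substitutions.
Codon 2 (ACA, Thr): 3 synonymous substitutions.
Total: 3 + 3 = 6.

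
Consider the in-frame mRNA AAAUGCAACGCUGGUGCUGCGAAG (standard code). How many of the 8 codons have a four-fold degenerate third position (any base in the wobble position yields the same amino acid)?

4

Codon 1 AAA (Lys): third position 2-fold.
Codon 2 UGC (Cys): third position 2-fold.
Codon 3 AAC (Asn): third position 2-fold.
Codon 4 GCU (Ala): third position 4-fold.
Codon 5 GGU (Gly): third position 4-fold.
Codon 6 GCU (Ala): third position 4-fold.
Codon 7 GCG (Ala): third position 4-fold.
Codon 8 AAG (Lys): third position 2-fold.
Four-fold degenerate third positions: 4.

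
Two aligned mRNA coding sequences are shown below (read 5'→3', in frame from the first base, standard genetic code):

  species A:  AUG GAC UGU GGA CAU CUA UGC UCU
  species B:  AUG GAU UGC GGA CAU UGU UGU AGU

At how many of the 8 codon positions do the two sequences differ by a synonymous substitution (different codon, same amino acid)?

Codon 1: AUG Met / AUG Met — identical.
Codon 2: GAC Asp / GAU Asp — synonymous.
Codon 3: UGU Cys / UGC Cys — synonymous.
Codon 4: GGA Gly / GGA Gly — identical.
Codon 5: CAU His / CAU His — identical.
Codon 6: CUA Leu / UGU Cys — nonsynonymous.
Codon 7: UGC Cys / UGU Cys — synonymous.
Codon 8: UCU Ser / AGU Ser — synonymous.
Synonymous differences: 4.

4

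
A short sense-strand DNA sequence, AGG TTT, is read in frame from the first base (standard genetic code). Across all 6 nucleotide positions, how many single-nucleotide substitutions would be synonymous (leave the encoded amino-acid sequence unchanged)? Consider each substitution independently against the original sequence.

3

Codon 1 (AGG, Arg): 2 synonymous substitutions.
Codon 2 (TTT, Phe): 1 synonymous substitution.
Total: 2 + 1 = 3.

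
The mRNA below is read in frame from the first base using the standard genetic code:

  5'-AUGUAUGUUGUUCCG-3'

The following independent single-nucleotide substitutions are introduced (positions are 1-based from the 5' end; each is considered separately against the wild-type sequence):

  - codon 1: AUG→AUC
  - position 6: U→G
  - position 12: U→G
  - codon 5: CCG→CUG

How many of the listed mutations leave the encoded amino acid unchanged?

1

Codon 1: AUG (Met) → AUC (Ile) — missense.
Codon 2: UAU (Tyr) → UAG (Stop) — nonsense.
Codon 4: GUU (Val) → GUG (Val) — synonymous.
Codon 5: CCG (Pro) → CUG (Leu) — missense.
Synonymous: 1 of 4.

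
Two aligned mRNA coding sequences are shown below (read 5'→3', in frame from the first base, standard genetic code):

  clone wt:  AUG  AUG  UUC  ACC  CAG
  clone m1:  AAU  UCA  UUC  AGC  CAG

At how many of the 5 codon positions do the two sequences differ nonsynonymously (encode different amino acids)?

Codon 1: AUG Met / AAU Asn — nonsynonymous.
Codon 2: AUG Met / UCA Ser — nonsynonymous.
Codon 3: UUC Phe / UUC Phe — identical.
Codon 4: ACC Thr / AGC Ser — nonsynonymous.
Codon 5: CAG Gln / CAG Gln — identical.
Nonsynonymous differences: 3.

3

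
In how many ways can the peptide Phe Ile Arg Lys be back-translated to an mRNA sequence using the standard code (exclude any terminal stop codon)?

72

Phe: 2 codons.
Ile: 3 codons.
Arg: 6 codons.
Lys: 2 codons.
2 × 3 × 6 × 2 = 72.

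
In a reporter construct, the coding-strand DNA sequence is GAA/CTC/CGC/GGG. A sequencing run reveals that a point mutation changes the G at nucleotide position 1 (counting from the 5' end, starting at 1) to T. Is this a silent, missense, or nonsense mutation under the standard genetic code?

Position 1 falls in codon 1: GAA → Glu.
After the substitution the codon is TAA → Stop.
The new codon is a stop codon, so this is a nonsense mutation.

nonsense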